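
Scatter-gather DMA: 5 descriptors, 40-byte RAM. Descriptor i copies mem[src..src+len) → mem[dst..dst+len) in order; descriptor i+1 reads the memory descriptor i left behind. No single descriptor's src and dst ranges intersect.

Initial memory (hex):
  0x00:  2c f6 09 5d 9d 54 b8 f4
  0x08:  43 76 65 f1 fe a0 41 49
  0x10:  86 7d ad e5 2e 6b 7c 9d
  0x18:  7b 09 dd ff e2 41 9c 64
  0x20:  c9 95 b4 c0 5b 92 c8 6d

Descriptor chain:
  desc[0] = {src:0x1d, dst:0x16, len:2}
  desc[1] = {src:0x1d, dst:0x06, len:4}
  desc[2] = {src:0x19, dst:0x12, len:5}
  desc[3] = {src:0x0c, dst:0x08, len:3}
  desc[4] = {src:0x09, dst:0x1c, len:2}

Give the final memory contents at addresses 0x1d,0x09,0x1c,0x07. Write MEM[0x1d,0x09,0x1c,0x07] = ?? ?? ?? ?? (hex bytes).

#0 dst[0x16+2] := {0x41,0x9c}
#1 dst[0x06+4] := {0x41,0x9c,0x64,0xc9}
#2 dst[0x12+5] := {0x09,0xdd,0xff,0xe2,0x41}
#3 dst[0x08+3] := {0xfe,0xa0,0x41}
#4 dst[0x1c+2] := {0xa0,0x41}
query mem[0x1d]=0x41, mem[0x09]=0xa0, mem[0x1c]=0xa0, mem[0x07]=0x9c

MEM[0x1d,0x09,0x1c,0x07] = 41 a0 a0 9c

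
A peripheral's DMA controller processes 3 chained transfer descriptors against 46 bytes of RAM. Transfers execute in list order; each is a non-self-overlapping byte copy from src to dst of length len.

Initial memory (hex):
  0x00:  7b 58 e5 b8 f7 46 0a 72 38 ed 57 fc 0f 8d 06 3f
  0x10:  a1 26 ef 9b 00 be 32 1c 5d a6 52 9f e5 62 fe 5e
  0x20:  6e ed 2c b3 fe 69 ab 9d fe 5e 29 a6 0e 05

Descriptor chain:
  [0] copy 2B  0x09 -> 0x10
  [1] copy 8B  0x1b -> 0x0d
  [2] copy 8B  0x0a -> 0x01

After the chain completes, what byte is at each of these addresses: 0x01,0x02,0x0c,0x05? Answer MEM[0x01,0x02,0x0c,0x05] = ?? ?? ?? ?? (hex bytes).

MEM[0x01,0x02,0x0c,0x05] = 57 fc 0f e5

D0: mem[0x10..0x11] <- [ed 57]
D1: mem[0x0d..0x14] <- [9f e5 62 fe 5e 6e ed 2c]
D2: mem[0x01..0x08] <- [57 fc 0f 9f e5 62 fe 5e]
query mem[0x01]=0x57, mem[0x02]=0xfc, mem[0x0c]=0x0f, mem[0x05]=0xe5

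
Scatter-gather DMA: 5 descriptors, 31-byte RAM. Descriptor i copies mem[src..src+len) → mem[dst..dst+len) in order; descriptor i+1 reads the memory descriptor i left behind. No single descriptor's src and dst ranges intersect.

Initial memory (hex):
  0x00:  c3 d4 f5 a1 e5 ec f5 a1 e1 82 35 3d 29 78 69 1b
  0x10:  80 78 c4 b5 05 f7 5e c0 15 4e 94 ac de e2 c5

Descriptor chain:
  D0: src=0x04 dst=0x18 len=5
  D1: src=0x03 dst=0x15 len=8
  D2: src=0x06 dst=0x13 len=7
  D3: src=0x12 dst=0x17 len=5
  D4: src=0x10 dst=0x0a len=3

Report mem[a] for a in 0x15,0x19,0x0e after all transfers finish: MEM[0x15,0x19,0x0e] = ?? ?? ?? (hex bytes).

MEM[0x15,0x19,0x0e] = e1 a1 69

D0: mem[0x18..0x1c] <- [e5 ec f5 a1 e1]
D1: mem[0x15..0x1c] <- [a1 e5 ec f5 a1 e1 82 35]
D2: mem[0x13..0x19] <- [f5 a1 e1 82 35 3d 29]
D3: mem[0x17..0x1b] <- [c4 f5 a1 e1 82]
D4: mem[0x0a..0x0c] <- [80 78 c4]
query mem[0x15]=0xe1, mem[0x19]=0xa1, mem[0x0e]=0x69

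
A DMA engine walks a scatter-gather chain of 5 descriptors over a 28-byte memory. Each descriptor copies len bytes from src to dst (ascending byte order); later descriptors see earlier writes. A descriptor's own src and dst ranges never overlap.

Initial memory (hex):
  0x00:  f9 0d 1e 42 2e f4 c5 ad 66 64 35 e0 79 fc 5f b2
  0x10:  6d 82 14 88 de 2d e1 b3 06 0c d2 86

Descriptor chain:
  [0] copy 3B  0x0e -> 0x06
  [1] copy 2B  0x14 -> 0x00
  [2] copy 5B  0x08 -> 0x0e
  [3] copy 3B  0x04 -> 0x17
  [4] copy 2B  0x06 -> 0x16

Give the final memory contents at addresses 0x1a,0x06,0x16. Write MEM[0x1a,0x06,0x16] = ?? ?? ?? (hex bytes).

MEM[0x1a,0x06,0x16] = d2 5f 5f

D0: mem[0x06..0x08] <- [5f b2 6d]
D1: mem[0x00..0x01] <- [de 2d]
D2: mem[0x0e..0x12] <- [6d 64 35 e0 79]
D3: mem[0x17..0x19] <- [2e f4 5f]
D4: mem[0x16..0x17] <- [5f b2]
query mem[0x1a]=0xd2, mem[0x06]=0x5f, mem[0x16]=0x5f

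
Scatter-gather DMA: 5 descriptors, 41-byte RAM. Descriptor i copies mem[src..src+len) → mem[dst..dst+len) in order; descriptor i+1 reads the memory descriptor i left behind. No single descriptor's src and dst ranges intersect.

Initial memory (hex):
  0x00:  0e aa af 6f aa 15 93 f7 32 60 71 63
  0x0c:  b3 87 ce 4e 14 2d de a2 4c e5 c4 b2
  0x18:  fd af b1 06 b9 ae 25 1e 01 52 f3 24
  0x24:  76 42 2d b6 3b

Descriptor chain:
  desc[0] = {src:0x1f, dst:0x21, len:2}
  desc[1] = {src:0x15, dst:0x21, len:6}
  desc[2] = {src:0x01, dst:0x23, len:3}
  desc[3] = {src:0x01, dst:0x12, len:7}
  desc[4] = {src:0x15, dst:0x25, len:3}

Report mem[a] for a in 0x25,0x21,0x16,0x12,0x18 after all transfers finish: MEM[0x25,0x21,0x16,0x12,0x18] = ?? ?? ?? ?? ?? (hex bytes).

  after D0: wrote 2B at 0x21 = 1e01
  after D1: wrote 6B at 0x21 = e5c4b2fdafb1
  after D2: wrote 3B at 0x23 = aaaf6f
  after D3: wrote 7B at 0x12 = aaaf6faa1593f7
  after D4: wrote 3B at 0x25 = aa1593
query mem[0x25]=0xaa, mem[0x21]=0xe5, mem[0x16]=0x15, mem[0x12]=0xaa, mem[0x18]=0xf7

MEM[0x25,0x21,0x16,0x12,0x18] = aa e5 15 aa f7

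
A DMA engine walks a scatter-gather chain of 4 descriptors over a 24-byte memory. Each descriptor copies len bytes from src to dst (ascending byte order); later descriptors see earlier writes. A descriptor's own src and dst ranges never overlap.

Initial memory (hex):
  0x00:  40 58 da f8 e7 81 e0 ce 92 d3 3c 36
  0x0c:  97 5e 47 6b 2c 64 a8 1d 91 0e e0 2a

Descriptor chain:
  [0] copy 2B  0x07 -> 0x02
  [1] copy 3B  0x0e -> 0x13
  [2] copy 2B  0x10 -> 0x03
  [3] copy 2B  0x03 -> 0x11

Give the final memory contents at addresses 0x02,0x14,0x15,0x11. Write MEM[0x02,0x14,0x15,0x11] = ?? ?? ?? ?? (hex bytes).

MEM[0x02,0x14,0x15,0x11] = ce 6b 2c 2c

[0] 0x07->0x02 len=2 : ce 92
[1] 0x0e->0x13 len=3 : 47 6b 2c
[2] 0x10->0x03 len=2 : 2c 64
[3] 0x03->0x11 len=2 : 2c 64
query mem[0x02]=0xce, mem[0x14]=0x6b, mem[0x15]=0x2c, mem[0x11]=0x2c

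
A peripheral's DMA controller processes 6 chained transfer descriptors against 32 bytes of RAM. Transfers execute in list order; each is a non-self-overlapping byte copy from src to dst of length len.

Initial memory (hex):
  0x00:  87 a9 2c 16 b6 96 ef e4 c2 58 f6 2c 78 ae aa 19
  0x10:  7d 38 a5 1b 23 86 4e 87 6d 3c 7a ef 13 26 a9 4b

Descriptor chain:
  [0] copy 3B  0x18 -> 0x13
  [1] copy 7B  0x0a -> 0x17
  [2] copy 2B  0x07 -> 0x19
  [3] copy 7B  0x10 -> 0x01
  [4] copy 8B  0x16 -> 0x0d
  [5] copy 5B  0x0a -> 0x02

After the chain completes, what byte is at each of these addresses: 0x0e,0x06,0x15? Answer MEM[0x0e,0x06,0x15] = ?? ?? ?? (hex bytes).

MEM[0x0e,0x06,0x15] = f6 f6 7a

#0 dst[0x13+3] := {0x6d,0x3c,0x7a}
#1 dst[0x17+7] := {0xf6,0x2c,0x78,0xae,0xaa,0x19,0x7d}
#2 dst[0x19+2] := {0xe4,0xc2}
#3 dst[0x01+7] := {0x7d,0x38,0xa5,0x6d,0x3c,0x7a,0x4e}
#4 dst[0x0d+8] := {0x4e,0xf6,0x2c,0xe4,0xc2,0xaa,0x19,0x7d}
#5 dst[0x02+5] := {0xf6,0x2c,0x78,0x4e,0xf6}
query mem[0x0e]=0xf6, mem[0x06]=0xf6, mem[0x15]=0x7a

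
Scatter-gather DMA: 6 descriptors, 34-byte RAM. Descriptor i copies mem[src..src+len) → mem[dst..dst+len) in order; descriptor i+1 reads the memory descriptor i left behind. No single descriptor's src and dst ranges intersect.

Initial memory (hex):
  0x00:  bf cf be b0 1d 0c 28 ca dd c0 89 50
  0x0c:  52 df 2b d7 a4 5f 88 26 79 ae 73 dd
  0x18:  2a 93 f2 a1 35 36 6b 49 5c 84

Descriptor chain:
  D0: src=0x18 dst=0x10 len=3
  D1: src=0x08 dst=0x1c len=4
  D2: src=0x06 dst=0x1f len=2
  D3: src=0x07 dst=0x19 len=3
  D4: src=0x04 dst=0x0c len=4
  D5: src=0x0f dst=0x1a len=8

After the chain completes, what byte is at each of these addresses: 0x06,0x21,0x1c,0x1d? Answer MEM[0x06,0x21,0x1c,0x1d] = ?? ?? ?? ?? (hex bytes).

MEM[0x06,0x21,0x1c,0x1d] = 28 73 93 f2

#0 dst[0x10+3] := {0x2a,0x93,0xf2}
#1 dst[0x1c+4] := {0xdd,0xc0,0x89,0x50}
#2 dst[0x1f+2] := {0x28,0xca}
#3 dst[0x19+3] := {0xca,0xdd,0xc0}
#4 dst[0x0c+4] := {0x1d,0x0c,0x28,0xca}
#5 dst[0x1a+8] := {0xca,0x2a,0x93,0xf2,0x26,0x79,0xae,0x73}
query mem[0x06]=0x28, mem[0x21]=0x73, mem[0x1c]=0x93, mem[0x1d]=0xf2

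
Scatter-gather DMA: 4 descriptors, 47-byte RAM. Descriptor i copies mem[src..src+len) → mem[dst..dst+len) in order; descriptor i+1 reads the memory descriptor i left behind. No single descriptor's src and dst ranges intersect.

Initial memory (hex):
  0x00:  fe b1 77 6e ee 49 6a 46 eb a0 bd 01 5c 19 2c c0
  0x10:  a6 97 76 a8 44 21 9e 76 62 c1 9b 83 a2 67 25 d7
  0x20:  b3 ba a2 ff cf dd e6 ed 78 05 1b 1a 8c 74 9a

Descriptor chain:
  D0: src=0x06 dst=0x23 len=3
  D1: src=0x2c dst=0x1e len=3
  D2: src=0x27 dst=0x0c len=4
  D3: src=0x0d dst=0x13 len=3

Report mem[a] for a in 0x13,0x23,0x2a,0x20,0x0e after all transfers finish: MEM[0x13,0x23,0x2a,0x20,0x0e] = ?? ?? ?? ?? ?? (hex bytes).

  after D0: wrote 3B at 0x23 = 6a46eb
  after D1: wrote 3B at 0x1e = 8c749a
  after D2: wrote 4B at 0x0c = ed78051b
  after D3: wrote 3B at 0x13 = 78051b
query mem[0x13]=0x78, mem[0x23]=0x6a, mem[0x2a]=0x1b, mem[0x20]=0x9a, mem[0x0e]=0x05

MEM[0x13,0x23,0x2a,0x20,0x0e] = 78 6a 1b 9a 05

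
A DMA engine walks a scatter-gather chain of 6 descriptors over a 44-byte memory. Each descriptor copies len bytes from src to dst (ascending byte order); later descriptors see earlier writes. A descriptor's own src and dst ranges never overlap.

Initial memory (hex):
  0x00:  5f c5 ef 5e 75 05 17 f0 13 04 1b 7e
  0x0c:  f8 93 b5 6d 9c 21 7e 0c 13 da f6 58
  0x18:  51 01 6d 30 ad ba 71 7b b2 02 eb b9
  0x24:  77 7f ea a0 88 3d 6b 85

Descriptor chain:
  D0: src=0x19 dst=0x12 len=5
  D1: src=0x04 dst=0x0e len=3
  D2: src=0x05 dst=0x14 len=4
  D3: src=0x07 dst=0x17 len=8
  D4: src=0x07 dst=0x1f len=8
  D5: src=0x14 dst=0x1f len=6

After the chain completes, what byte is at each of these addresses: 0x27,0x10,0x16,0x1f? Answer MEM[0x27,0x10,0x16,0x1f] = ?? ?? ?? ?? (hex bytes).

MEM[0x27,0x10,0x16,0x1f] = a0 17 f0 05

#0 dst[0x12+5] := {0x01,0x6d,0x30,0xad,0xba}
#1 dst[0x0e+3] := {0x75,0x05,0x17}
#2 dst[0x14+4] := {0x05,0x17,0xf0,0x13}
#3 dst[0x17+8] := {0xf0,0x13,0x04,0x1b,0x7e,0xf8,0x93,0x75}
#4 dst[0x1f+8] := {0xf0,0x13,0x04,0x1b,0x7e,0xf8,0x93,0x75}
#5 dst[0x1f+6] := {0x05,0x17,0xf0,0xf0,0x13,0x04}
query mem[0x27]=0xa0, mem[0x10]=0x17, mem[0x16]=0xf0, mem[0x1f]=0x05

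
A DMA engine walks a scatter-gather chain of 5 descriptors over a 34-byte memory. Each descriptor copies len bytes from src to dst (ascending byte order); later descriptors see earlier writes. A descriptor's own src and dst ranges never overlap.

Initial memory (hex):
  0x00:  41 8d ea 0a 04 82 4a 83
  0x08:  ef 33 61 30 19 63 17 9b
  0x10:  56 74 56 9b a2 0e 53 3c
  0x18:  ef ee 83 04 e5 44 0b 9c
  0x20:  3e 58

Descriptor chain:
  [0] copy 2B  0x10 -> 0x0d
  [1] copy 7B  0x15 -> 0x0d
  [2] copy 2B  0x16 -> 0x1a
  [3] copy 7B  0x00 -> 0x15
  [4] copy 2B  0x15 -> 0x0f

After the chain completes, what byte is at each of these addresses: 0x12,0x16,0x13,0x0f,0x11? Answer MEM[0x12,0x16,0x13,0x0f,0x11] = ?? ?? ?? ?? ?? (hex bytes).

[0] 0x10->0x0d len=2 : 56 74
[1] 0x15->0x0d len=7 : 0e 53 3c ef ee 83 04
[2] 0x16->0x1a len=2 : 53 3c
[3] 0x00->0x15 len=7 : 41 8d ea 0a 04 82 4a
[4] 0x15->0x0f len=2 : 41 8d
query mem[0x12]=0x83, mem[0x16]=0x8d, mem[0x13]=0x04, mem[0x0f]=0x41, mem[0x11]=0xee

MEM[0x12,0x16,0x13,0x0f,0x11] = 83 8d 04 41 ee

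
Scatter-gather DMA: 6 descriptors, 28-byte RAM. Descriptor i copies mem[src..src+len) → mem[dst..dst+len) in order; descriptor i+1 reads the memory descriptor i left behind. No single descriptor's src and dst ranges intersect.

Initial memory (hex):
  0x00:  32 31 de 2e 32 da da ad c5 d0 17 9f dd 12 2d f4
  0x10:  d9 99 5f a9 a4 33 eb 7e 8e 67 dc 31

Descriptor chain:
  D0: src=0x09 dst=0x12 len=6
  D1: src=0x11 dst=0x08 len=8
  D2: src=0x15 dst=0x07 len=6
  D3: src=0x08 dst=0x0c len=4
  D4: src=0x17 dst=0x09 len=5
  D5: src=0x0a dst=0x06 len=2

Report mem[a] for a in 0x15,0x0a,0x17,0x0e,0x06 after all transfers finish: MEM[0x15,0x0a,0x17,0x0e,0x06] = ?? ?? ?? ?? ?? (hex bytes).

  after D0: wrote 6B at 0x12 = d0179fdd122d
  after D1: wrote 8B at 0x08 = 99d0179fdd122d8e
  after D2: wrote 6B at 0x07 = dd122d8e67dc
  after D3: wrote 4B at 0x0c = 122d8e67
  after D4: wrote 5B at 0x09 = 2d8e67dc31
  after D5: wrote 2B at 0x06 = 8e67
query mem[0x15]=0xdd, mem[0x0a]=0x8e, mem[0x17]=0x2d, mem[0x0e]=0x8e, mem[0x06]=0x8e

MEM[0x15,0x0a,0x17,0x0e,0x06] = dd 8e 2d 8e 8e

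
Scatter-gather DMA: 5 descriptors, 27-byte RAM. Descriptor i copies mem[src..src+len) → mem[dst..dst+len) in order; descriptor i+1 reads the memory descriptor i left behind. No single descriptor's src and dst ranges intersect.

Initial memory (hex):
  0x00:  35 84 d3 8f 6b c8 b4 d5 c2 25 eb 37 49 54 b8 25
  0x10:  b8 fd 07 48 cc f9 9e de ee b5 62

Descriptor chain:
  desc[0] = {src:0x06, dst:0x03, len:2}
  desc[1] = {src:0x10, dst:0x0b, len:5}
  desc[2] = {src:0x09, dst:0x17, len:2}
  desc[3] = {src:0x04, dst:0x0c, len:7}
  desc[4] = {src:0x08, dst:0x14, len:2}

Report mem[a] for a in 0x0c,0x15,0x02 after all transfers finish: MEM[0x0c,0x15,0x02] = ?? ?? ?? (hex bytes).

  after D0: wrote 2B at 0x03 = b4d5
  after D1: wrote 5B at 0x0b = b8fd0748cc
  after D2: wrote 2B at 0x17 = 25eb
  after D3: wrote 7B at 0x0c = d5c8b4d5c225eb
  after D4: wrote 2B at 0x14 = c225
query mem[0x0c]=0xd5, mem[0x15]=0x25, mem[0x02]=0xd3

MEM[0x0c,0x15,0x02] = d5 25 d3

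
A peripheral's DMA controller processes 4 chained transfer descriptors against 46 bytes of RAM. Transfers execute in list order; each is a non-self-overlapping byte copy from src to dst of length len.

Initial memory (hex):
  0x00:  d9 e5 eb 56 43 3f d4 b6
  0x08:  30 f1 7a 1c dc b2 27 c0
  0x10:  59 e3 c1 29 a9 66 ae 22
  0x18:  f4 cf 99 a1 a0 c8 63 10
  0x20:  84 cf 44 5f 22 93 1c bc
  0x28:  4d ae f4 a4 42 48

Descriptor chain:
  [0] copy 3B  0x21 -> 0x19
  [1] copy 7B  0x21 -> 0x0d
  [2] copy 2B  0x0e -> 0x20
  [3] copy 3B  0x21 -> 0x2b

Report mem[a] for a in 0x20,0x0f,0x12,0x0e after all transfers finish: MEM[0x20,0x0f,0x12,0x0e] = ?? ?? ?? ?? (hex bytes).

MEM[0x20,0x0f,0x12,0x0e] = 44 5f 1c 44

D0: mem[0x19..0x1b] <- [cf 44 5f]
D1: mem[0x0d..0x13] <- [cf 44 5f 22 93 1c bc]
D2: mem[0x20..0x21] <- [44 5f]
D3: mem[0x2b..0x2d] <- [5f 44 5f]
query mem[0x20]=0x44, mem[0x0f]=0x5f, mem[0x12]=0x1c, mem[0x0e]=0x44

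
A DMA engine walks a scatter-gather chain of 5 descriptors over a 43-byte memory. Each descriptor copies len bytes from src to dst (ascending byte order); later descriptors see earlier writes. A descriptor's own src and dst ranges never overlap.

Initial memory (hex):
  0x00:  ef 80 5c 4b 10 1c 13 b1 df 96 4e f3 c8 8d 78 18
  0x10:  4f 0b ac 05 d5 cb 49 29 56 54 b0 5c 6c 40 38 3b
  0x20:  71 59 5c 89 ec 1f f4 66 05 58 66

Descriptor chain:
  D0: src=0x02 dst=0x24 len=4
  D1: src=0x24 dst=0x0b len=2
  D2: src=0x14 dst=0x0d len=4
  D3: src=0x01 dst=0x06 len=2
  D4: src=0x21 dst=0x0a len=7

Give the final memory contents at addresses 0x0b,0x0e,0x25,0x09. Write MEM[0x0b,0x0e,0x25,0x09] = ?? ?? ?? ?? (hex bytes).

MEM[0x0b,0x0e,0x25,0x09] = 5c 4b 4b 96

  after D0: wrote 4B at 0x24 = 5c4b101c
  after D1: wrote 2B at 0x0b = 5c4b
  after D2: wrote 4B at 0x0d = d5cb4929
  after D3: wrote 2B at 0x06 = 805c
  after D4: wrote 7B at 0x0a = 595c895c4b101c
query mem[0x0b]=0x5c, mem[0x0e]=0x4b, mem[0x25]=0x4b, mem[0x09]=0x96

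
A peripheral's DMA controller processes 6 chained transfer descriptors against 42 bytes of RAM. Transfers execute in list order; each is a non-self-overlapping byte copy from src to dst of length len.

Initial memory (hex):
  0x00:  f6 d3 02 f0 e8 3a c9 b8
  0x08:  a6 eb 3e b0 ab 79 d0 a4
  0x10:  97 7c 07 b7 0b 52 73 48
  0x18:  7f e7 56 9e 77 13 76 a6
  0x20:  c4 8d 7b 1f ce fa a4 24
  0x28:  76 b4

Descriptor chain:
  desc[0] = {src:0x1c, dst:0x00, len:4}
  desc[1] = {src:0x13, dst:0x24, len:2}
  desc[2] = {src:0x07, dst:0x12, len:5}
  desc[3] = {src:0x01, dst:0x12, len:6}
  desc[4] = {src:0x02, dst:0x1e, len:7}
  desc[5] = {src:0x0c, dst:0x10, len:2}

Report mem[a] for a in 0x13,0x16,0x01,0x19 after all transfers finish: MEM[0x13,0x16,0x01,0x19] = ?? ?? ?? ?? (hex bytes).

[0] 0x1c->0x00 len=4 : 77 13 76 a6
[1] 0x13->0x24 len=2 : b7 0b
[2] 0x07->0x12 len=5 : b8 a6 eb 3e b0
[3] 0x01->0x12 len=6 : 13 76 a6 e8 3a c9
[4] 0x02->0x1e len=7 : 76 a6 e8 3a c9 b8 a6
[5] 0x0c->0x10 len=2 : ab 79
query mem[0x13]=0x76, mem[0x16]=0x3a, mem[0x01]=0x13, mem[0x19]=0xe7

MEM[0x13,0x16,0x01,0x19] = 76 3a 13 e7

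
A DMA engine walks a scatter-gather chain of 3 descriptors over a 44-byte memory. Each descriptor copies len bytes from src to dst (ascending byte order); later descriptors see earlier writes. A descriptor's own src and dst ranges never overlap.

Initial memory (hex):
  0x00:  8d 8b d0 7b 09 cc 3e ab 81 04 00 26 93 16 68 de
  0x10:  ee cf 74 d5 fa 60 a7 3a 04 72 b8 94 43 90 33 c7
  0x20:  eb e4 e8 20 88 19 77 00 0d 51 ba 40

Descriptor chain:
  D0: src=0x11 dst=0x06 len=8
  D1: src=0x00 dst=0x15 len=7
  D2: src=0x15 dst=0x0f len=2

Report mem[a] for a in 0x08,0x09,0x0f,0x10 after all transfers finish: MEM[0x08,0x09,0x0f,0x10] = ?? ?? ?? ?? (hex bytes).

MEM[0x08,0x09,0x0f,0x10] = d5 fa 8d 8b

D0: mem[0x06..0x0d] <- [cf 74 d5 fa 60 a7 3a 04]
D1: mem[0x15..0x1b] <- [8d 8b d0 7b 09 cc cf]
D2: mem[0x0f..0x10] <- [8d 8b]
query mem[0x08]=0xd5, mem[0x09]=0xfa, mem[0x0f]=0x8d, mem[0x10]=0x8b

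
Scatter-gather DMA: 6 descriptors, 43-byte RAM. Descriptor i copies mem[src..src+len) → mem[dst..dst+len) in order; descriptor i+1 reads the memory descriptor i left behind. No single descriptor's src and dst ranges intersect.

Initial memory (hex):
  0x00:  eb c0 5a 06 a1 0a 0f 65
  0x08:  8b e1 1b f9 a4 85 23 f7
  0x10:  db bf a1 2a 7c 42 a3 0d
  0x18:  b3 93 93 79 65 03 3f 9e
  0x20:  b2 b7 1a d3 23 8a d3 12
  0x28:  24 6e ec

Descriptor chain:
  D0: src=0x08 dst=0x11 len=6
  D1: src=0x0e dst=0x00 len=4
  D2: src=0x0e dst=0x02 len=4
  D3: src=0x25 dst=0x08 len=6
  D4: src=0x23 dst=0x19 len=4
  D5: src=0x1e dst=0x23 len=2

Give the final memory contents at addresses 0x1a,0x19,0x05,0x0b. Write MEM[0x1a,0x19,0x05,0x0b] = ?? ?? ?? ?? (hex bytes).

MEM[0x1a,0x19,0x05,0x0b] = 23 d3 8b 24

  after D0: wrote 6B at 0x11 = 8be11bf9a485
  after D1: wrote 4B at 0x00 = 23f7db8b
  after D2: wrote 4B at 0x02 = 23f7db8b
  after D3: wrote 6B at 0x08 = 8ad312246eec
  after D4: wrote 4B at 0x19 = d3238ad3
  after D5: wrote 2B at 0x23 = 3f9e
query mem[0x1a]=0x23, mem[0x19]=0xd3, mem[0x05]=0x8b, mem[0x0b]=0x24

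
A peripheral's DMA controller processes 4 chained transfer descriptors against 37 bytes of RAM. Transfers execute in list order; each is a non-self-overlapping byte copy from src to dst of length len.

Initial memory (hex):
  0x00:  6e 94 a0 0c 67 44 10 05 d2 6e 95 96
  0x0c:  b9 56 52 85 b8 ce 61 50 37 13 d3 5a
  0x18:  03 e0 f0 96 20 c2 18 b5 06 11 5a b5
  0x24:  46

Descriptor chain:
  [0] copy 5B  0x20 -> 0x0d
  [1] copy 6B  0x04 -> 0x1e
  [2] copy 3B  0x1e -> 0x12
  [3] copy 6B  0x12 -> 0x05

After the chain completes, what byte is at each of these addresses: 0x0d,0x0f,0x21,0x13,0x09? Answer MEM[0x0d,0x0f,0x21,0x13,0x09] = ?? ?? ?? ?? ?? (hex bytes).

[0] 0x20->0x0d len=5 : 06 11 5a b5 46
[1] 0x04->0x1e len=6 : 67 44 10 05 d2 6e
[2] 0x1e->0x12 len=3 : 67 44 10
[3] 0x12->0x05 len=6 : 67 44 10 13 d3 5a
query mem[0x0d]=0x06, mem[0x0f]=0x5a, mem[0x21]=0x05, mem[0x13]=0x44, mem[0x09]=0xd3

MEM[0x0d,0x0f,0x21,0x13,0x09] = 06 5a 05 44 d3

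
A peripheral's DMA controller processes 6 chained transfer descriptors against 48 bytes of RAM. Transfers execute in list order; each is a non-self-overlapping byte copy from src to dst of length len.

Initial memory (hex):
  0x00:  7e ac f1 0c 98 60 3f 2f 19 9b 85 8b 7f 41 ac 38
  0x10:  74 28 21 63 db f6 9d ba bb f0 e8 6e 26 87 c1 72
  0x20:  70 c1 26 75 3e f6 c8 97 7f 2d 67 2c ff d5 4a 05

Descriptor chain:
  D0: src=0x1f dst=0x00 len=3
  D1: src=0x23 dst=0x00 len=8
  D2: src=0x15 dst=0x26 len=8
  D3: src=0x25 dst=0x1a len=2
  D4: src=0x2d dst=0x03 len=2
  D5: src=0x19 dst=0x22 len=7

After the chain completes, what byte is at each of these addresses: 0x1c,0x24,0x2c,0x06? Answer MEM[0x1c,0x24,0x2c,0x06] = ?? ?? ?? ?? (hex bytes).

#0 dst[0x00+3] := {0x72,0x70,0xc1}
#1 dst[0x00+8] := {0x75,0x3e,0xf6,0xc8,0x97,0x7f,0x2d,0x67}
#2 dst[0x26+8] := {0xf6,0x9d,0xba,0xbb,0xf0,0xe8,0x6e,0x26}
#3 dst[0x1a+2] := {0xf6,0xf6}
#4 dst[0x03+2] := {0x26,0x4a}
#5 dst[0x22+7] := {0xf0,0xf6,0xf6,0x26,0x87,0xc1,0x72}
query mem[0x1c]=0x26, mem[0x24]=0xf6, mem[0x2c]=0x6e, mem[0x06]=0x2d

MEM[0x1c,0x24,0x2c,0x06] = 26 f6 6e 2d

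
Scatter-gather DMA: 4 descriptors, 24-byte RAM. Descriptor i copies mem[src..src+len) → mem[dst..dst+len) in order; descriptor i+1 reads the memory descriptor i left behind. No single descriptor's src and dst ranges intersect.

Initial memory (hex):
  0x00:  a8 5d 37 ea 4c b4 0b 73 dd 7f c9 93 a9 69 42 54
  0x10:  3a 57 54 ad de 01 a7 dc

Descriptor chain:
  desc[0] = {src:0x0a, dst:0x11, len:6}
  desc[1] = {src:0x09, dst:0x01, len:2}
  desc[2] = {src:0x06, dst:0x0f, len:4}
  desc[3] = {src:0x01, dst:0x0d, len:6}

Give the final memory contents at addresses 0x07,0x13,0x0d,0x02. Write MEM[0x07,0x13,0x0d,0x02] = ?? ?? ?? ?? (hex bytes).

[0] 0x0a->0x11 len=6 : c9 93 a9 69 42 54
[1] 0x09->0x01 len=2 : 7f c9
[2] 0x06->0x0f len=4 : 0b 73 dd 7f
[3] 0x01->0x0d len=6 : 7f c9 ea 4c b4 0b
query mem[0x07]=0x73, mem[0x13]=0xa9, mem[0x0d]=0x7f, mem[0x02]=0xc9

MEM[0x07,0x13,0x0d,0x02] = 73 a9 7f c9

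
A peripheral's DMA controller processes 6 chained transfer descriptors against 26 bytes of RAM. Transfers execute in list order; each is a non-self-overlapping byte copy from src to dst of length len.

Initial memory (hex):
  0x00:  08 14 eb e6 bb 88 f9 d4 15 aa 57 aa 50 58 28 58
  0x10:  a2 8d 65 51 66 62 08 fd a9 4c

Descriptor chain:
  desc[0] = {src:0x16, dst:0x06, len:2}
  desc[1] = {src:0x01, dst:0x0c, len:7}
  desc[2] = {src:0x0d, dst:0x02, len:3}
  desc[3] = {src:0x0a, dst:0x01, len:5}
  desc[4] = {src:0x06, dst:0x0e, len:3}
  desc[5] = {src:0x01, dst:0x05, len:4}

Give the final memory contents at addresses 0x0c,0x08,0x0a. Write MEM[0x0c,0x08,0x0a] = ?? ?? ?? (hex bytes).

  after D0: wrote 2B at 0x06 = 08fd
  after D1: wrote 7B at 0x0c = 14ebe6bb8808fd
  after D2: wrote 3B at 0x02 = ebe6bb
  after D3: wrote 5B at 0x01 = 57aa14ebe6
  after D4: wrote 3B at 0x0e = 08fd15
  after D5: wrote 4B at 0x05 = 57aa14eb
query mem[0x0c]=0x14, mem[0x08]=0xeb, mem[0x0a]=0x57

MEM[0x0c,0x08,0x0a] = 14 eb 57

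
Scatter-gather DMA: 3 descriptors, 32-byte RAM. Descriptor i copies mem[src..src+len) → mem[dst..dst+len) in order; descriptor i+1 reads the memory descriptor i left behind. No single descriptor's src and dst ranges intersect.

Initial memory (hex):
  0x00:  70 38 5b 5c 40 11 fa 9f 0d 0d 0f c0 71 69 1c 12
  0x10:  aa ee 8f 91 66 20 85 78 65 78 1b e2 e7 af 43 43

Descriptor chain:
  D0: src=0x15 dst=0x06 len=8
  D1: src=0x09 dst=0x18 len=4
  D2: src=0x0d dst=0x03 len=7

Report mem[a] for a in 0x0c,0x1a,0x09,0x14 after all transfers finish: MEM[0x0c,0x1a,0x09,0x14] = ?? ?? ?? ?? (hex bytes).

D0: mem[0x06..0x0d] <- [20 85 78 65 78 1b e2 e7]
D1: mem[0x18..0x1b] <- [65 78 1b e2]
D2: mem[0x03..0x09] <- [e7 1c 12 aa ee 8f 91]
query mem[0x0c]=0xe2, mem[0x1a]=0x1b, mem[0x09]=0x91, mem[0x14]=0x66

MEM[0x0c,0x1a,0x09,0x14] = e2 1b 91 66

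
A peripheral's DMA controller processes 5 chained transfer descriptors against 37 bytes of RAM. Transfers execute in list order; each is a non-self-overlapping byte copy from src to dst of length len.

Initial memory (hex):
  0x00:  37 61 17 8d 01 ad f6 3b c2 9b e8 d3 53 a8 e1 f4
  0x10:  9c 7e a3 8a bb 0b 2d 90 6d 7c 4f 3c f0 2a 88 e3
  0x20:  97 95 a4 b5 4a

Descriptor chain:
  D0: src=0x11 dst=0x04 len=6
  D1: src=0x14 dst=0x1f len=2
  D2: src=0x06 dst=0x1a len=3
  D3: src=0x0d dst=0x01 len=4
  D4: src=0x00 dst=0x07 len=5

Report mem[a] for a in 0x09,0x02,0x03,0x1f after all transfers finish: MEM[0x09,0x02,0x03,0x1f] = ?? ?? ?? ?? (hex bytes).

#0 dst[0x04+6] := {0x7e,0xa3,0x8a,0xbb,0x0b,0x2d}
#1 dst[0x1f+2] := {0xbb,0x0b}
#2 dst[0x1a+3] := {0x8a,0xbb,0x0b}
#3 dst[0x01+4] := {0xa8,0xe1,0xf4,0x9c}
#4 dst[0x07+5] := {0x37,0xa8,0xe1,0xf4,0x9c}
query mem[0x09]=0xe1, mem[0x02]=0xe1, mem[0x03]=0xf4, mem[0x1f]=0xbb

MEM[0x09,0x02,0x03,0x1f] = e1 e1 f4 bb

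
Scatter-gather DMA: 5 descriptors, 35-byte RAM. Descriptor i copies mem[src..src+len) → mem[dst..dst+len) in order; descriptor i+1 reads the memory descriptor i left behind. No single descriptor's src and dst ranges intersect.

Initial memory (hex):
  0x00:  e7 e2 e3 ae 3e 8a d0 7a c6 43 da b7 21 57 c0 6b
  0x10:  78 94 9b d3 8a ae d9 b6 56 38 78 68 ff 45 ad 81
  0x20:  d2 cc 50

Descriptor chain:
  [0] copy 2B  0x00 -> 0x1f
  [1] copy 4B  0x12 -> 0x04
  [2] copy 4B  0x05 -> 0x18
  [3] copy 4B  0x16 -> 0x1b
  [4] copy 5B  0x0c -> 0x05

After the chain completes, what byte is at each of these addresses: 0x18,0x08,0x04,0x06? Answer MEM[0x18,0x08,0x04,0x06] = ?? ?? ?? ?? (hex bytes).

MEM[0x18,0x08,0x04,0x06] = d3 6b 9b 57

[0] 0x00->0x1f len=2 : e7 e2
[1] 0x12->0x04 len=4 : 9b d3 8a ae
[2] 0x05->0x18 len=4 : d3 8a ae c6
[3] 0x16->0x1b len=4 : d9 b6 d3 8a
[4] 0x0c->0x05 len=5 : 21 57 c0 6b 78
query mem[0x18]=0xd3, mem[0x08]=0x6b, mem[0x04]=0x9b, mem[0x06]=0x57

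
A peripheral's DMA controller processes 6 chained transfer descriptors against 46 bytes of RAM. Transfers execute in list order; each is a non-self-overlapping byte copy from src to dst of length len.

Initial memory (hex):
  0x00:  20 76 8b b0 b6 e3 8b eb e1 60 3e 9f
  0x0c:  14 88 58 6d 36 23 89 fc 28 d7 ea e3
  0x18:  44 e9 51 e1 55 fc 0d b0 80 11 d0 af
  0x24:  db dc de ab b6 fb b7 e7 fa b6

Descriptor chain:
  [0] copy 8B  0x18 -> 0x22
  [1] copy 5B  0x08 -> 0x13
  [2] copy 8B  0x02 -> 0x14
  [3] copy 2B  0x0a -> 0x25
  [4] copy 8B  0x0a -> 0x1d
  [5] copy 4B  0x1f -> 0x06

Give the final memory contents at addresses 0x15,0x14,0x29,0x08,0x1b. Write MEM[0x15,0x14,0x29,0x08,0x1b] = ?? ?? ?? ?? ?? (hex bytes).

D0: mem[0x22..0x29] <- [44 e9 51 e1 55 fc 0d b0]
D1: mem[0x13..0x17] <- [e1 60 3e 9f 14]
D2: mem[0x14..0x1b] <- [8b b0 b6 e3 8b eb e1 60]
D3: mem[0x25..0x26] <- [3e 9f]
D4: mem[0x1d..0x24] <- [3e 9f 14 88 58 6d 36 23]
D5: mem[0x06..0x09] <- [14 88 58 6d]
query mem[0x15]=0xb0, mem[0x14]=0x8b, mem[0x29]=0xb0, mem[0x08]=0x58, mem[0x1b]=0x60

MEM[0x15,0x14,0x29,0x08,0x1b] = b0 8b b0 58 60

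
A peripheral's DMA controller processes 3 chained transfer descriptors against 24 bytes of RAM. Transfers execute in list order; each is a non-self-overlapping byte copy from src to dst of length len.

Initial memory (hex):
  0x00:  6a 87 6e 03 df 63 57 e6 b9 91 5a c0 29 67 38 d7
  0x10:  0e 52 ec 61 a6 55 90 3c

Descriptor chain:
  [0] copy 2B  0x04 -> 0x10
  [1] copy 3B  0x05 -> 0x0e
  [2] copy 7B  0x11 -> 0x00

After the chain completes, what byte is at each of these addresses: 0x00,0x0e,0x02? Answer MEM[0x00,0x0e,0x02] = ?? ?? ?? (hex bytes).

#0 dst[0x10+2] := {0xdf,0x63}
#1 dst[0x0e+3] := {0x63,0x57,0xe6}
#2 dst[0x00+7] := {0x63,0xec,0x61,0xa6,0x55,0x90,0x3c}
query mem[0x00]=0x63, mem[0x0e]=0x63, mem[0x02]=0x61

MEM[0x00,0x0e,0x02] = 63 63 61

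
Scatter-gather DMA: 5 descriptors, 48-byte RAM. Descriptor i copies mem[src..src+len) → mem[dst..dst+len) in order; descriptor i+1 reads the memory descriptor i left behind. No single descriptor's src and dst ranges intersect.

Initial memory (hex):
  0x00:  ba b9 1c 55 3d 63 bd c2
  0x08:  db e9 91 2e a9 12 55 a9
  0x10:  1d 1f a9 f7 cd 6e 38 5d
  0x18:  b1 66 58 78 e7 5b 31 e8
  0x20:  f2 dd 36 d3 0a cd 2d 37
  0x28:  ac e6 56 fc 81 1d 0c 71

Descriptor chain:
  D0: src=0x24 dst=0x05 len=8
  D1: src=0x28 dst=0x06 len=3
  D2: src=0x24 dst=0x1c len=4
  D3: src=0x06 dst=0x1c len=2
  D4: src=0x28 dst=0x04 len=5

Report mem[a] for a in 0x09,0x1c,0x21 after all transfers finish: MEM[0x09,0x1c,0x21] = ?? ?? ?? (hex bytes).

#0 dst[0x05+8] := {0x0a,0xcd,0x2d,0x37,0xac,0xe6,0x56,0xfc}
#1 dst[0x06+3] := {0xac,0xe6,0x56}
#2 dst[0x1c+4] := {0x0a,0xcd,0x2d,0x37}
#3 dst[0x1c+2] := {0xac,0xe6}
#4 dst[0x04+5] := {0xac,0xe6,0x56,0xfc,0x81}
query mem[0x09]=0xac, mem[0x1c]=0xac, mem[0x21]=0xdd

MEM[0x09,0x1c,0x21] = ac ac dd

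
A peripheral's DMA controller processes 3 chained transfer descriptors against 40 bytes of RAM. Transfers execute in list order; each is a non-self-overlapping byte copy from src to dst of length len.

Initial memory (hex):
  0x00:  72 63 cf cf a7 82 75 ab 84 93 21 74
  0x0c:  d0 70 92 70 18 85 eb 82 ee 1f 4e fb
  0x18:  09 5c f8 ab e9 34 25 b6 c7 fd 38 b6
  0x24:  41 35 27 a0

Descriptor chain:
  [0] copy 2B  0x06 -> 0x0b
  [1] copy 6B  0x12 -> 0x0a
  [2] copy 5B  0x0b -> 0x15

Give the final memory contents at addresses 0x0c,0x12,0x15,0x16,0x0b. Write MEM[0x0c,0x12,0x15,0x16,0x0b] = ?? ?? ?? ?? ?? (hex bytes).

D0: mem[0x0b..0x0c] <- [75 ab]
D1: mem[0x0a..0x0f] <- [eb 82 ee 1f 4e fb]
D2: mem[0x15..0x19] <- [82 ee 1f 4e fb]
query mem[0x0c]=0xee, mem[0x12]=0xeb, mem[0x15]=0x82, mem[0x16]=0xee, mem[0x0b]=0x82

MEM[0x0c,0x12,0x15,0x16,0x0b] = ee eb 82 ee 82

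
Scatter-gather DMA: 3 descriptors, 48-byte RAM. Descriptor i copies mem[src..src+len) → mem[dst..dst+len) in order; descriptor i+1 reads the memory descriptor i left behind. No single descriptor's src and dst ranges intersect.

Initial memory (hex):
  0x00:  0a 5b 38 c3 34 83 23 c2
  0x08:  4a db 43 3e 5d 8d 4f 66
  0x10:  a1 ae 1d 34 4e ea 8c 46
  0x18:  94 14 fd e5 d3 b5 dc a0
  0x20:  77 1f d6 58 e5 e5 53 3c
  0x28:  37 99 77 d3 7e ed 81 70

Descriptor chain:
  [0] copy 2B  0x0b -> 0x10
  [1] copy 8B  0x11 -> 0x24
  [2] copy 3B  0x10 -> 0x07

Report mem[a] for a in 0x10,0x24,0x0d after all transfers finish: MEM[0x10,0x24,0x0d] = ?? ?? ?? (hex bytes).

MEM[0x10,0x24,0x0d] = 3e 5d 8d

[0] 0x0b->0x10 len=2 : 3e 5d
[1] 0x11->0x24 len=8 : 5d 1d 34 4e ea 8c 46 94
[2] 0x10->0x07 len=3 : 3e 5d 1d
query mem[0x10]=0x3e, mem[0x24]=0x5d, mem[0x0d]=0x8d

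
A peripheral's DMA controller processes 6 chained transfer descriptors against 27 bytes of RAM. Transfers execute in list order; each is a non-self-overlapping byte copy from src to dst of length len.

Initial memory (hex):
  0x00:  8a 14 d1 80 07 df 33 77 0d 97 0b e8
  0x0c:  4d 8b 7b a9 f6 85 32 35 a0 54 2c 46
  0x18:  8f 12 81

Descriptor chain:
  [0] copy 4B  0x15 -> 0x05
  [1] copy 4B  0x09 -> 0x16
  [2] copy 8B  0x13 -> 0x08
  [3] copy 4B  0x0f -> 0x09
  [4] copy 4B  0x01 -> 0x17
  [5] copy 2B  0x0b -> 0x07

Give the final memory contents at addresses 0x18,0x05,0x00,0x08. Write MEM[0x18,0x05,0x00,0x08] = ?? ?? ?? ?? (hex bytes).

MEM[0x18,0x05,0x00,0x08] = d1 54 8a 32

  after D0: wrote 4B at 0x05 = 542c468f
  after D1: wrote 4B at 0x16 = 970be84d
  after D2: wrote 8B at 0x08 = 35a054970be84d81
  after D3: wrote 4B at 0x09 = 81f68532
  after D4: wrote 4B at 0x17 = 14d18007
  after D5: wrote 2B at 0x07 = 8532
query mem[0x18]=0xd1, mem[0x05]=0x54, mem[0x00]=0x8a, mem[0x08]=0x32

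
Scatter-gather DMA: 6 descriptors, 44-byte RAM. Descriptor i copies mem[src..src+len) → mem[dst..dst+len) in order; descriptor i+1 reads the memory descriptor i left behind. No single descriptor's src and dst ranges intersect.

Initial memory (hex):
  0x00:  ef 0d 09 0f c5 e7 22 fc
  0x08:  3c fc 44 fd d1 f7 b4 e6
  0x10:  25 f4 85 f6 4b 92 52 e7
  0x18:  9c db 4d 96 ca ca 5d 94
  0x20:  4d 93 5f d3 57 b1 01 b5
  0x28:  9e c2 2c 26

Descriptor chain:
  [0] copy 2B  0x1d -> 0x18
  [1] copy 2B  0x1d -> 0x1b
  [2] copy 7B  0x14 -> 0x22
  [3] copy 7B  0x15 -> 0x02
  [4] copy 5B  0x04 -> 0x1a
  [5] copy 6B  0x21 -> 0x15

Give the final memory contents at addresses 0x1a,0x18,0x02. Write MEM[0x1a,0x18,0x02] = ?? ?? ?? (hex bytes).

[0] 0x1d->0x18 len=2 : ca 5d
[1] 0x1d->0x1b len=2 : ca 5d
[2] 0x14->0x22 len=7 : 4b 92 52 e7 ca 5d 4d
[3] 0x15->0x02 len=7 : 92 52 e7 ca 5d 4d ca
[4] 0x04->0x1a len=5 : e7 ca 5d 4d ca
[5] 0x21->0x15 len=6 : 93 4b 92 52 e7 ca
query mem[0x1a]=0xca, mem[0x18]=0x52, mem[0x02]=0x92

MEM[0x1a,0x18,0x02] = ca 52 92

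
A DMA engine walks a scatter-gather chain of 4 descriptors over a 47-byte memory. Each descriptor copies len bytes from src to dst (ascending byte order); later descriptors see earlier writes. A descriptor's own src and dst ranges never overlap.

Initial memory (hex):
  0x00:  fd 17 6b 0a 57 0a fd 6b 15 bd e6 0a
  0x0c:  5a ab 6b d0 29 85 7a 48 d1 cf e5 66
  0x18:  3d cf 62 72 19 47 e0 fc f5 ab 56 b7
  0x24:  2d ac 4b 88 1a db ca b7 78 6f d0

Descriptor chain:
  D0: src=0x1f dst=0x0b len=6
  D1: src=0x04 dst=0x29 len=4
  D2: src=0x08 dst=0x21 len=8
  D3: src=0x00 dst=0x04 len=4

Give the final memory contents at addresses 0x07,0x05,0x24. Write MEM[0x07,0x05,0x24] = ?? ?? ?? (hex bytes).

MEM[0x07,0x05,0x24] = 0a 17 fc

D0: mem[0x0b..0x10] <- [fc f5 ab 56 b7 2d]
D1: mem[0x29..0x2c] <- [57 0a fd 6b]
D2: mem[0x21..0x28] <- [15 bd e6 fc f5 ab 56 b7]
D3: mem[0x04..0x07] <- [fd 17 6b 0a]
query mem[0x07]=0x0a, mem[0x05]=0x17, mem[0x24]=0xfc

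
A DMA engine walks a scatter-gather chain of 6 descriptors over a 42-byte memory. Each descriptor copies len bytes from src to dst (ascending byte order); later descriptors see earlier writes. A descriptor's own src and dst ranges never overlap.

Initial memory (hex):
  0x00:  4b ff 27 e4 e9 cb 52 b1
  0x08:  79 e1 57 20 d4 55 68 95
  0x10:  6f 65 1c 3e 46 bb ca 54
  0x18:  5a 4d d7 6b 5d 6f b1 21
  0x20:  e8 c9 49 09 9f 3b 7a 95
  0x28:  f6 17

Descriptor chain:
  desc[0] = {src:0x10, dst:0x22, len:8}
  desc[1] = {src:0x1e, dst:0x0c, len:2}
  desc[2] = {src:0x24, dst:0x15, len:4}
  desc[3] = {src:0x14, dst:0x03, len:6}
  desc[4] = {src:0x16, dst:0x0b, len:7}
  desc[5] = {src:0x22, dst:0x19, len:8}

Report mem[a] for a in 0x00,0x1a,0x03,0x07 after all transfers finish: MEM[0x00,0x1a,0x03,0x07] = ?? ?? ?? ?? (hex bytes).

[0] 0x10->0x22 len=8 : 6f 65 1c 3e 46 bb ca 54
[1] 0x1e->0x0c len=2 : b1 21
[2] 0x24->0x15 len=4 : 1c 3e 46 bb
[3] 0x14->0x03 len=6 : 46 1c 3e 46 bb 4d
[4] 0x16->0x0b len=7 : 3e 46 bb 4d d7 6b 5d
[5] 0x22->0x19 len=8 : 6f 65 1c 3e 46 bb ca 54
query mem[0x00]=0x4b, mem[0x1a]=0x65, mem[0x03]=0x46, mem[0x07]=0xbb

MEM[0x00,0x1a,0x03,0x07] = 4b 65 46 bb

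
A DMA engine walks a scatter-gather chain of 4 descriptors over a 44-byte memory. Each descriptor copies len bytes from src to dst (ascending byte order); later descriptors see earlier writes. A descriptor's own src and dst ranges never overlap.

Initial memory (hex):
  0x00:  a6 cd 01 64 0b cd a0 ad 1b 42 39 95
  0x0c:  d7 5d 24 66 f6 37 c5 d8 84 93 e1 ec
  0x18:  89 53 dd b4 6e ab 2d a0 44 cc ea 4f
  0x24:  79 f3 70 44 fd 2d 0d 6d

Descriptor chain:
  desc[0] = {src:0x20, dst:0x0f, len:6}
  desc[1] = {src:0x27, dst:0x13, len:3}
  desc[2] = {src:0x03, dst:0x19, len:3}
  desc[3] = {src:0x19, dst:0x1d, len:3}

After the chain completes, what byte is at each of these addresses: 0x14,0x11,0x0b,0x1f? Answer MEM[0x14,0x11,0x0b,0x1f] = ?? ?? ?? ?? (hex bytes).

D0: mem[0x0f..0x14] <- [44 cc ea 4f 79 f3]
D1: mem[0x13..0x15] <- [44 fd 2d]
D2: mem[0x19..0x1b] <- [64 0b cd]
D3: mem[0x1d..0x1f] <- [64 0b cd]
query mem[0x14]=0xfd, mem[0x11]=0xea, mem[0x0b]=0x95, mem[0x1f]=0xcd

MEM[0x14,0x11,0x0b,0x1f] = fd ea 95 cd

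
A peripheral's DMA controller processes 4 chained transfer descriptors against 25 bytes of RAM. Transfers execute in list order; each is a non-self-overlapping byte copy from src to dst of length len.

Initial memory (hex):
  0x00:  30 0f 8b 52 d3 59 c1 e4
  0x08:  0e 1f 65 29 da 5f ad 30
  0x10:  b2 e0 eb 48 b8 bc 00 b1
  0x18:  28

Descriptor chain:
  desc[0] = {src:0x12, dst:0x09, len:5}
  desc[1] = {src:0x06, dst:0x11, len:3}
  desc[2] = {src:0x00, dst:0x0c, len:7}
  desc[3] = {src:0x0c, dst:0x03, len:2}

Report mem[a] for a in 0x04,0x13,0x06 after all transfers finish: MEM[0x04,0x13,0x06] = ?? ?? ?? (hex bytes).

MEM[0x04,0x13,0x06] = 0f 0e c1

  after D0: wrote 5B at 0x09 = eb48b8bc00
  after D1: wrote 3B at 0x11 = c1e40e
  after D2: wrote 7B at 0x0c = 300f8b52d359c1
  after D3: wrote 2B at 0x03 = 300f
query mem[0x04]=0x0f, mem[0x13]=0x0e, mem[0x06]=0xc1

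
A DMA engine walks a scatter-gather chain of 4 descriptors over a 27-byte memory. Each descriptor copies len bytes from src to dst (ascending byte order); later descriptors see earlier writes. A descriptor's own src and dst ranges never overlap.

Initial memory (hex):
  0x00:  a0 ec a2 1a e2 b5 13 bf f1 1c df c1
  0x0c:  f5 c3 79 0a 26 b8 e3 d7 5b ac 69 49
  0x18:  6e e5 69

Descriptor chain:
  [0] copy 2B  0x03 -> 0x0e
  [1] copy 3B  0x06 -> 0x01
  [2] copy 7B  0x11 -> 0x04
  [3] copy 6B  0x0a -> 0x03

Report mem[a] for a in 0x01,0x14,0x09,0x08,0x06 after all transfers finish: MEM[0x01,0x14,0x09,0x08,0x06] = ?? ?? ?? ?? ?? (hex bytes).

MEM[0x01,0x14,0x09,0x08,0x06] = 13 5b 69 e2 c3

  after D0: wrote 2B at 0x0e = 1ae2
  after D1: wrote 3B at 0x01 = 13bff1
  after D2: wrote 7B at 0x04 = b8e3d75bac6949
  after D3: wrote 6B at 0x03 = 49c1f5c31ae2
query mem[0x01]=0x13, mem[0x14]=0x5b, mem[0x09]=0x69, mem[0x08]=0xe2, mem[0x06]=0xc3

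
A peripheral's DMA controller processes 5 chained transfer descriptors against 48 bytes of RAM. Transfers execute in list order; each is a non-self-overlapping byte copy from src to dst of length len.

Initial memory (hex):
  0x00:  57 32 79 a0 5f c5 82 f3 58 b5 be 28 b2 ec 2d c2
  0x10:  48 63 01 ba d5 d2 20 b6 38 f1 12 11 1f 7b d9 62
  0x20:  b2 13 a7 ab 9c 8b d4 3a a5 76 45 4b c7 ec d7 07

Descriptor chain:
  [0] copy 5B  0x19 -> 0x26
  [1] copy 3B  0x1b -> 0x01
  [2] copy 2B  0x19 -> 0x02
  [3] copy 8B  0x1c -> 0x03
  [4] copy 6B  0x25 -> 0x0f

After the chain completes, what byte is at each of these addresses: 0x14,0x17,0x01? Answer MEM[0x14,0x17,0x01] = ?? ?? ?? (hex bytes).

MEM[0x14,0x17,0x01] = 7b b6 11

  after D0: wrote 5B at 0x26 = f112111f7b
  after D1: wrote 3B at 0x01 = 111f7b
  after D2: wrote 2B at 0x02 = f112
  after D3: wrote 8B at 0x03 = 1f7bd962b213a7ab
  after D4: wrote 6B at 0x0f = 8bf112111f7b
query mem[0x14]=0x7b, mem[0x17]=0xb6, mem[0x01]=0x11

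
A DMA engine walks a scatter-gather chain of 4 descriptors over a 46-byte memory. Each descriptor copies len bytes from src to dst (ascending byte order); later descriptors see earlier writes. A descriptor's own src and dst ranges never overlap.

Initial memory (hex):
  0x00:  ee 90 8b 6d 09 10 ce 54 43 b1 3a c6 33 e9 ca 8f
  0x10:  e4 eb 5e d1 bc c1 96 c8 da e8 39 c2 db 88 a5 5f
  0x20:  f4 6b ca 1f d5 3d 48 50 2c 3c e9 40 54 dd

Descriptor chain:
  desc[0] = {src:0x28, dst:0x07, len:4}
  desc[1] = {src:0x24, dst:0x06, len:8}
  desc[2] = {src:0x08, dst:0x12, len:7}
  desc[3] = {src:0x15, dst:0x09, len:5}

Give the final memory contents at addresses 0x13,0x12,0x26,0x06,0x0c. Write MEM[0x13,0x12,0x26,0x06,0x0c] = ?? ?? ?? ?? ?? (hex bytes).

  after D0: wrote 4B at 0x07 = 2c3ce940
  after D1: wrote 8B at 0x06 = d53d48502c3ce940
  after D2: wrote 7B at 0x12 = 48502c3ce940ca
  after D3: wrote 5B at 0x09 = 3ce940cae8
query mem[0x13]=0x50, mem[0x12]=0x48, mem[0x26]=0x48, mem[0x06]=0xd5, mem[0x0c]=0xca

MEM[0x13,0x12,0x26,0x06,0x0c] = 50 48 48 d5 ca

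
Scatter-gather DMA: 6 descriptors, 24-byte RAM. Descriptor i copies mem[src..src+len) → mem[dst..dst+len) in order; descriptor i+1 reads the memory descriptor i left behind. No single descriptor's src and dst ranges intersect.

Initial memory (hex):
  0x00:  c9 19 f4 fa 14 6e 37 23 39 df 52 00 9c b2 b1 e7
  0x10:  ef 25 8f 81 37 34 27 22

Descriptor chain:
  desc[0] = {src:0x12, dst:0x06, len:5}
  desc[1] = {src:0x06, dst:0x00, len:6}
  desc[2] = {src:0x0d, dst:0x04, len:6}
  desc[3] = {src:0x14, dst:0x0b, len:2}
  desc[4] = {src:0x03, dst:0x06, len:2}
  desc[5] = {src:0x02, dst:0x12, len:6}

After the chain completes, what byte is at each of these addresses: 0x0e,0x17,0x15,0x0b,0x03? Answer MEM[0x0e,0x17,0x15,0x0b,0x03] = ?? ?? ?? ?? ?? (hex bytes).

D0: mem[0x06..0x0a] <- [8f 81 37 34 27]
D1: mem[0x00..0x05] <- [8f 81 37 34 27 00]
D2: mem[0x04..0x09] <- [b2 b1 e7 ef 25 8f]
D3: mem[0x0b..0x0c] <- [37 34]
D4: mem[0x06..0x07] <- [34 b2]
D5: mem[0x12..0x17] <- [37 34 b2 b1 34 b2]
query mem[0x0e]=0xb1, mem[0x17]=0xb2, mem[0x15]=0xb1, mem[0x0b]=0x37, mem[0x03]=0x34

MEM[0x0e,0x17,0x15,0x0b,0x03] = b1 b2 b1 37 34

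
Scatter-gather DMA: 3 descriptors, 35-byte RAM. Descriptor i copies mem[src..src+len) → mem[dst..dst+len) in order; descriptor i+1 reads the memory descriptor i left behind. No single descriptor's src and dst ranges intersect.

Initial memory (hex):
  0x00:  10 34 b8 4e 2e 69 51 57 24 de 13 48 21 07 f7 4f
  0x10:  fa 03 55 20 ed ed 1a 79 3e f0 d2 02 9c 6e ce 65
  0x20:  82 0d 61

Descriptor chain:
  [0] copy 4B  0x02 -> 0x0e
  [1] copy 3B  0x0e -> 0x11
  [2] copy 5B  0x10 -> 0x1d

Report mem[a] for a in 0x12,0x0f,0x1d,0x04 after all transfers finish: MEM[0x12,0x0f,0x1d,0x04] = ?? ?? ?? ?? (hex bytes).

MEM[0x12,0x0f,0x1d,0x04] = 4e 4e 2e 2e

[0] 0x02->0x0e len=4 : b8 4e 2e 69
[1] 0x0e->0x11 len=3 : b8 4e 2e
[2] 0x10->0x1d len=5 : 2e b8 4e 2e ed
query mem[0x12]=0x4e, mem[0x0f]=0x4e, mem[0x1d]=0x2e, mem[0x04]=0x2e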